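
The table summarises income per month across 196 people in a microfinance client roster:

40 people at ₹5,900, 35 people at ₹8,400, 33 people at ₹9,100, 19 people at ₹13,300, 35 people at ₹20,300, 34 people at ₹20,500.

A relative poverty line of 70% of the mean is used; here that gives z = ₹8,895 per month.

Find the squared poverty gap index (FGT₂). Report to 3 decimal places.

0.024

Below z: 40×₹5,900, 35×₹8,400 (q = 75 of N = 196).
Shortfall ratios: (8895−5900)/8895 = 0.3367 (×40); (8895−8400)/8895 = 0.0556 (×35).
Squared: 0.1134 (×40); 0.0031 (×35).
Sum = 4.643227; P₂ = 4.643227 / 196 = 0.024.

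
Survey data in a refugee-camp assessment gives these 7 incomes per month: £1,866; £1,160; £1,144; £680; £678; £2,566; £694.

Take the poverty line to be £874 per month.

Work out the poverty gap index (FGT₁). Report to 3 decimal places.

0.093

Incomes under z: £678, £680, £694 (q = 3 of N = 7).
Gap ratios (z−y)/z: (874−678)/874 = 0.2243; (874−680)/874 = 0.2220; (874−694)/874 = 0.2059.
Sum of shortfalls = 0.652174; P₁ averages over all N: 0.652174 / 7 = 0.093.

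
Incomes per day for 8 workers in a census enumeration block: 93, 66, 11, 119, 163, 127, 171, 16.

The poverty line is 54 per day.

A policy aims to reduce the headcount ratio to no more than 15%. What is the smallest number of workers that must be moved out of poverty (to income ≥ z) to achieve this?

1

2 of the 8 workers are poor, so H = 2/8 = 0.250.
A headcount ratio of at most 15% allows at most ⌊0.15 × 8⌋ = 1 poor workers.
So at least 2 − 1 = 1 must be lifted.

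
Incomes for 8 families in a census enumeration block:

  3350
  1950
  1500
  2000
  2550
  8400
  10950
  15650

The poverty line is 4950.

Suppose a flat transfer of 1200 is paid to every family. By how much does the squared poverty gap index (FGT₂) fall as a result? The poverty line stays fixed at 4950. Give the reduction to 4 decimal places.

0.1273

Before: below the line — 1500, 1950, 2000, 2550, 3350; squared poverty gap index (FGT₂) = 0.193475.
After the 1200 transfer: below the line — 2700, 3150, 3200, 3750, 4550; squared poverty gap index (FGT₂) = 0.066141.
Reduction = 0.193475 − 0.066141 = 0.1273.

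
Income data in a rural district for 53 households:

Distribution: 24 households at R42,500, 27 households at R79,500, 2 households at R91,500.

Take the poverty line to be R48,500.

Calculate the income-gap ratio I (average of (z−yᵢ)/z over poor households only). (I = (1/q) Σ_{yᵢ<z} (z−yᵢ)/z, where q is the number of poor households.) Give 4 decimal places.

0.1237

Below the line: 24×R42,500 (q = 24 of N = 53).
Relative gaps: 0.1237 (×24); sum = 2.969072.
The income-gap ratio divides by q (the poor only): 2.969072 / 24 = 0.1237.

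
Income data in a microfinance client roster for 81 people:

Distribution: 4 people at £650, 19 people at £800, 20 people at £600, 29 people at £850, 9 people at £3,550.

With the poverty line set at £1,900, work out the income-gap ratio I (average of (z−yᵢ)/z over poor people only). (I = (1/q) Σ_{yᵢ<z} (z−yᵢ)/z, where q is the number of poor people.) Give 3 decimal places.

Below the line: 20×£600, 4×£650, 19×£800, 29×£850 (q = 72 of N = 81).
Relative gaps: 0.6842 (×20), 0.6579 (×4), 0.5789 (×19), 0.5526 (×29); sum = 43.342105.
The income-gap ratio divides by q (the poor only): 43.342105 / 72 = 0.602.

0.602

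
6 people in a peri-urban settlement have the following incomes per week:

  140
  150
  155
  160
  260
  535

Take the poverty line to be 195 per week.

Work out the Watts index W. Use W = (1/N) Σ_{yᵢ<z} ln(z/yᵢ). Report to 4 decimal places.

Incomes under z: 140, 150, 155, 160 (q = 4 of N = 6).
ln(z/y) terms: ln(195/140) = 0.3314; ln(195/150) = 0.2624; ln(195/155) = 0.2296; ln(195/160) = 0.1978.
W = 1.021122 / 6 = 0.1702.

0.1702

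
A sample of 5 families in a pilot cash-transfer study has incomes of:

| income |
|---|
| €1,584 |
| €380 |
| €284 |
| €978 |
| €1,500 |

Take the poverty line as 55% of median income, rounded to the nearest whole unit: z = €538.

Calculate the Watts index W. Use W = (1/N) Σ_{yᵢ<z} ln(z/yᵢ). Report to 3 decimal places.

0.197

Poor units: €284, €380 (q = 2 of N = 5).
Log shortfalls: ln(538/284) = 0.6389; ln(538/380) = 0.3477.
W = 0.986572 / 5 = 0.197.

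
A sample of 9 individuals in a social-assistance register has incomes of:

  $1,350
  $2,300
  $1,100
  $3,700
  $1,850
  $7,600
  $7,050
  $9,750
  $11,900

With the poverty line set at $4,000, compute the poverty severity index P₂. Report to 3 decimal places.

0.160

Incomes under z: $1,100, $1,350, $1,850, $2,300, $3,700 (q = 5 of N = 9).
Normalized shortfalls: (4000−1100)/4000 = 0.7250; (4000−1350)/4000 = 0.6625; (4000−1850)/4000 = 0.5375; (4000−2300)/4000 = 0.4250; (4000−3700)/4000 = 0.0750.
Squared: 0.5256; 0.4389; 0.2889; 0.1806; 0.0056.
Sum = 1.439688; P₂ = 1.439688 / 9 = 0.160.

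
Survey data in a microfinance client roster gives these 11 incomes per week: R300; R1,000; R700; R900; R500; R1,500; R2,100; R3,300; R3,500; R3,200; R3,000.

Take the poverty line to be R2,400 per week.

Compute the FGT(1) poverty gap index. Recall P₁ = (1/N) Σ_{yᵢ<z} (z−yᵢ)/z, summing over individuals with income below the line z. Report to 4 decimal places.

Below z: R300, R500, R700, R900, R1,000, R1,500, R2,100 (q = 7 of N = 11).
Gap ratios (z−y)/z: (2400−300)/2400 = 0.8750; (2400−500)/2400 = 0.7917; (2400−700)/2400 = 0.7083; (2400−900)/2400 = 0.6250; (2400−1000)/2400 = 0.5833; (2400−1500)/2400 = 0.3750; (2400−2100)/2400 = 0.1250.
Sum of shortfalls = 4.083333; P₁ averages over all N: 4.083333 / 11 = 0.3712.

0.3712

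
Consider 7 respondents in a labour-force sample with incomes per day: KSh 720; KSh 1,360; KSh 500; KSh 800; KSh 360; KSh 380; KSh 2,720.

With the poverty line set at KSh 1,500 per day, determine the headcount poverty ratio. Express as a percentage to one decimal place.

85.7%

6 of the 7 respondents have income below KSh 1,500.
H = 6/7 = 85.7%.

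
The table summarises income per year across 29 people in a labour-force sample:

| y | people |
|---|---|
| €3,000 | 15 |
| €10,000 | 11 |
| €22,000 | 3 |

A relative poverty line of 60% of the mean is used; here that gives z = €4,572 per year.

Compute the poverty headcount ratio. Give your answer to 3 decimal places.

15 of the 29 people have income below €4,572.
H = 15/29 = 0.517.

0.517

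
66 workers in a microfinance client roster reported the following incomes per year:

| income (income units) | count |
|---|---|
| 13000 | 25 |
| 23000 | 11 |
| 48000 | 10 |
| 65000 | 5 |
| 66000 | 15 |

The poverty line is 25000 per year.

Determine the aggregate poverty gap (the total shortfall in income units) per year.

322000

Poor units: 25×13000, 11×23000 (q = 36 of N = 66).
Individual gaps: 25×(25000−13000) = 300000; 11×(25000−23000) = 22000.
Aggregate gap = 322000.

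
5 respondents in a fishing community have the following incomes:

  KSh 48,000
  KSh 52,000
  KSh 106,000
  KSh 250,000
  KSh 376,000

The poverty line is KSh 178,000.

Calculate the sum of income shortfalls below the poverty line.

Incomes under z: KSh 48,000, KSh 52,000, KSh 106,000 (q = 3 of N = 5).
Individual gaps: 178000−48000 = 130000; 178000−52000 = 126000; 178000−106000 = 72000.
Aggregate gap = KSh 328,000.

KSh 328,000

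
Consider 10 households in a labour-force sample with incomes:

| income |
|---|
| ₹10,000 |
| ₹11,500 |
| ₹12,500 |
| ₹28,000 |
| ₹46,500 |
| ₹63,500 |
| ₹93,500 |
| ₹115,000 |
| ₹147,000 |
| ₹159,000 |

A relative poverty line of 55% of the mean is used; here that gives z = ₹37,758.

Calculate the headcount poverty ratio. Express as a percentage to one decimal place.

40.0%

4 of the 10 households have income below ₹37,758.
H = 4/10 = 40.0%.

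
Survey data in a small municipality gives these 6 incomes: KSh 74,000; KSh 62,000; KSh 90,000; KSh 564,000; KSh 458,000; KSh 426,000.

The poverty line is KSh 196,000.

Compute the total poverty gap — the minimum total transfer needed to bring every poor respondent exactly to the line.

KSh 362,000

Poor units: KSh 62,000, KSh 74,000, KSh 90,000 (q = 3 of N = 6).
Individual gaps: 196000−62000 = 134000; 196000−74000 = 122000; 196000−90000 = 106000.
Aggregate gap = KSh 362,000.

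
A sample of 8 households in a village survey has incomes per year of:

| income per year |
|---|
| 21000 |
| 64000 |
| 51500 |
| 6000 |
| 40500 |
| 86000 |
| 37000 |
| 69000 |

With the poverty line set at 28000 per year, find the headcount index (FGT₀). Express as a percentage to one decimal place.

25.0%

2 of the 8 households have income below 28000.
H = 2/8 = 25.0%.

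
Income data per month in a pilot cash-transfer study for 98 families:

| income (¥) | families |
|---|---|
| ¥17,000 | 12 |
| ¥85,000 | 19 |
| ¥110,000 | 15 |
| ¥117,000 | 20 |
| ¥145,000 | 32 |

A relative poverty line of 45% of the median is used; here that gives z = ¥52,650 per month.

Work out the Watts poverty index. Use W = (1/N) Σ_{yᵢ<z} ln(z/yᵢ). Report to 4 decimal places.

Poor units: 12×¥17,000 (q = 12 of N = 98).
ln(z/y) terms: ln(52650/17000) = 1.1305 (×12).
W = 13.565435 / 98 = 0.1384.

0.1384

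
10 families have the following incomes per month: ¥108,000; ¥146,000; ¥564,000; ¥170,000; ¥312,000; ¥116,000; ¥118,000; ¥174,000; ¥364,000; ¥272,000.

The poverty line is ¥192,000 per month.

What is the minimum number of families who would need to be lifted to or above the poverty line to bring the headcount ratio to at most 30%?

6 of the 10 families are poor, so H = 6/10 = 0.600.
A headcount ratio of at most 30% allows at most ⌊0.30 × 10⌋ = 3 poor families.
So at least 6 − 3 = 3 must be lifted.

3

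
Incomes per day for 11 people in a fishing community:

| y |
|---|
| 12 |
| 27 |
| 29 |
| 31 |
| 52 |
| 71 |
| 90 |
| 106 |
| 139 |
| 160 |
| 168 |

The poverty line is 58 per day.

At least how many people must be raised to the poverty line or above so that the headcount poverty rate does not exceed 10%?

4

5 of the 11 people are poor, so H = 5/11 = 0.455.
A headcount ratio of at most 10% allows at most ⌊0.10 × 11⌋ = 1 poor people.
So at least 5 − 1 = 4 must be lifted.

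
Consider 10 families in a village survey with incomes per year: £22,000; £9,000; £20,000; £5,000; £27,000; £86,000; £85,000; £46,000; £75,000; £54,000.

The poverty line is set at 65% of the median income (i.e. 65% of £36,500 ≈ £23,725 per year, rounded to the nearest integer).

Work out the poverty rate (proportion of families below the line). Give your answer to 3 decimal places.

0.400

4 of the 10 families have income below £23,725.
H = 4/10 = 0.400.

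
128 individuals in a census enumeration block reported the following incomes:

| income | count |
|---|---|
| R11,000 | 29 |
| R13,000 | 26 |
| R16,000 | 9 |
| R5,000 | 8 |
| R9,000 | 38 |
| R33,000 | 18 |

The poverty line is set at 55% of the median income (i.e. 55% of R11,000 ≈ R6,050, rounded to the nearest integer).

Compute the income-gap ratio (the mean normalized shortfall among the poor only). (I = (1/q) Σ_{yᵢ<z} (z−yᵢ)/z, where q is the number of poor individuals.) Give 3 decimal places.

Incomes under z: 8×R5,000 (q = 8 of N = 128).
Shortfall ratios (z−y)/z: 0.1736 (×8); sum = 1.388430.
The income-gap ratio divides by q (the poor only): 1.388430 / 8 = 0.174.

0.174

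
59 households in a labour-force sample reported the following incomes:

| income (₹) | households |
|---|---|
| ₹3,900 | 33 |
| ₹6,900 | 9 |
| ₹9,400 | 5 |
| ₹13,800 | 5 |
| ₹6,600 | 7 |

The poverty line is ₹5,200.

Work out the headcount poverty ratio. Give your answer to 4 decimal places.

33 of the 59 households have income below ₹5,200.
H = 33/59 = 0.5593.

0.5593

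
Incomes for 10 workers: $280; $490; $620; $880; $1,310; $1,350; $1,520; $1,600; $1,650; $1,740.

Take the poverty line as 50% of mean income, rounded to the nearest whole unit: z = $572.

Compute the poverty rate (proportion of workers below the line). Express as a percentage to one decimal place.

2 of the 10 workers have income below $572.
H = 2/10 = 20.0%.

20.0%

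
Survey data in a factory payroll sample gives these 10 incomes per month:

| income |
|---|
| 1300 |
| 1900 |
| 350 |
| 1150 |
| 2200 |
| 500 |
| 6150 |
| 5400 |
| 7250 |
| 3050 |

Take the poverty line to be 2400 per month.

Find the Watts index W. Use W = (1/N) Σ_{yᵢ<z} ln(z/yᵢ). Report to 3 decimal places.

Poor units: 350, 500, 1150, 1300, 1900, 2200 (q = 6 of N = 10).
Log gaps: ln(2400/350) = 1.9253; ln(2400/500) = 1.5686; ln(2400/1150) = 0.7357; ln(2400/1300) = 0.6131; ln(2400/1900) = 0.2336; ln(2400/2200) = 0.0870.
W = 5.163344 / 10 = 0.516.

0.516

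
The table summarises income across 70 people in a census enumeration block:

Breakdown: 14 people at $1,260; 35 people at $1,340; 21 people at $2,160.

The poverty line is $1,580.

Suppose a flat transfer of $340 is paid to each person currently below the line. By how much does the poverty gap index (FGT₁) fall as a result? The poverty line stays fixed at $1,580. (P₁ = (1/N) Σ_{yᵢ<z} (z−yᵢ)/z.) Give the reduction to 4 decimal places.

Before: below the line — 14×$1,260, 35×$1,340; poverty gap index (FGT₁) = 0.116456.
After the $340 transfer: below the line — none; poverty gap index (FGT₁) = 0.000000.
Reduction = 0.116456 − 0.000000 = 0.1165.

0.1165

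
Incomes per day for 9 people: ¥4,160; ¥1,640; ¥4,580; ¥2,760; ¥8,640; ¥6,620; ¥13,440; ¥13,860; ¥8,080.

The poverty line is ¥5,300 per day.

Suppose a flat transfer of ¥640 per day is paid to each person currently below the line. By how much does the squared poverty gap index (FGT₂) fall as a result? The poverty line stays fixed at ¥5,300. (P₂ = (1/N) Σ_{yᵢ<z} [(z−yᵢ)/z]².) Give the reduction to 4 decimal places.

0.0343

Before: below the line — ¥1,640, ¥2,760, ¥4,160, ¥4,580; squared poverty gap index (FGT₂) = 0.085698.
After the ¥640 transfer: below the line — ¥2,280, ¥3,400, ¥4,800, ¥5,220; squared poverty gap index (FGT₂) = 0.051370.
Reduction = 0.085698 − 0.051370 = 0.0343.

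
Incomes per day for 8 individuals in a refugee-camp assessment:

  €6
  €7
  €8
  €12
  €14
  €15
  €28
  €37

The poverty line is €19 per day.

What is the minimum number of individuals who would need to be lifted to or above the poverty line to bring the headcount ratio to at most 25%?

4

6 of the 8 individuals are poor, so H = 6/8 = 0.750.
A headcount ratio of at most 25% allows at most ⌊0.25 × 8⌋ = 2 poor individuals.
So at least 6 − 2 = 4 must be lifted.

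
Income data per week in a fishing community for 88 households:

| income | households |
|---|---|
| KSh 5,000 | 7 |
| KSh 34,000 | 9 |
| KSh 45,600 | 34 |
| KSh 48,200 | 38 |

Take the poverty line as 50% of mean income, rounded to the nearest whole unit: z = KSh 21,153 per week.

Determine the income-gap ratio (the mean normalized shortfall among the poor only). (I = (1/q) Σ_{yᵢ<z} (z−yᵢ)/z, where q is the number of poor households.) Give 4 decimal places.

0.7636

Poor units: 7×KSh 5,000 (q = 7 of N = 88).
Relative gaps: 0.7636 (×7); sum = 5.345388.
I averages over the q = 7 poor units only: 5.345388 / 7 = 0.7636.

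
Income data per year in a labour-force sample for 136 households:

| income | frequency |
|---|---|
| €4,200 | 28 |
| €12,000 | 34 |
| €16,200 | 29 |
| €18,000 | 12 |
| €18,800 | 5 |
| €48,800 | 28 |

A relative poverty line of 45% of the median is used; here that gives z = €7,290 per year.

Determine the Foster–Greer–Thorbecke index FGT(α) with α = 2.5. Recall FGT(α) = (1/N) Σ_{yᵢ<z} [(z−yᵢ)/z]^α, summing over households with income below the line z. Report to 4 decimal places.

0.0241

Below the line: 28×€4,200 (q = 28 of N = 136).
Shortfall ratios: (7290−4200)/7290 = 0.4239 (×28).
Raised to α = 2.5: 0.11697 (×28).
Sum = 3.275182; FGT(2.5) = 3.275182 / 136 = 0.0241.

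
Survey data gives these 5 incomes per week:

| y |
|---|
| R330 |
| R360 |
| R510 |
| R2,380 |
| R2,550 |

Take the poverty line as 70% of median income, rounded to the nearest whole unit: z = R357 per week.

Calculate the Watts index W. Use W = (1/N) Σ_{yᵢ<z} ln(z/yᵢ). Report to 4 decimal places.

Incomes under z: R330 (q = 1 of N = 5).
Log shortfalls: ln(357/330) = 0.0786.
W = 0.078643 / 5 = 0.0157.

0.0157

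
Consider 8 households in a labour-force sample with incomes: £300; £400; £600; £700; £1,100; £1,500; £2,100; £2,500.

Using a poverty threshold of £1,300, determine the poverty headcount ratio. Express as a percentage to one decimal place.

5 of the 8 households have income below £1,300.
H = 5/8 = 62.5%.

62.5%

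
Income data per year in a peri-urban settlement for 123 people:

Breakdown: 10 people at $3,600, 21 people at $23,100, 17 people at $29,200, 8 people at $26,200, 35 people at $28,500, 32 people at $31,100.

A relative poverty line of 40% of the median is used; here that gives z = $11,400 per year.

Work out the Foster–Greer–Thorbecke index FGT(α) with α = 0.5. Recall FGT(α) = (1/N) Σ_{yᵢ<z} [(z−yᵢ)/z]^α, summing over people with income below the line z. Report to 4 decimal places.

Incomes under z: 10×$3,600 (q = 10 of N = 123).
Relative gaps: (11400−3600)/11400 = 0.6842 (×10).
Raised to α = 0.5: 0.82717 (×10).
Sum = 8.271702; FGT(0.5) = 8.271702 / 123 = 0.0672.

0.0672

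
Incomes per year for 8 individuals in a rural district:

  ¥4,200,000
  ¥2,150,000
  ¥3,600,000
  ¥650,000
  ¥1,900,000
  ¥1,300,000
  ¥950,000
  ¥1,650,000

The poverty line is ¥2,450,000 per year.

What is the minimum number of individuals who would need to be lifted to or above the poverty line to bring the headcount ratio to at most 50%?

2

6 of the 8 individuals are poor, so H = 6/8 = 0.750.
A headcount ratio of at most 50% allows at most ⌊0.50 × 8⌋ = 4 poor individuals.
So at least 6 − 4 = 2 must be lifted.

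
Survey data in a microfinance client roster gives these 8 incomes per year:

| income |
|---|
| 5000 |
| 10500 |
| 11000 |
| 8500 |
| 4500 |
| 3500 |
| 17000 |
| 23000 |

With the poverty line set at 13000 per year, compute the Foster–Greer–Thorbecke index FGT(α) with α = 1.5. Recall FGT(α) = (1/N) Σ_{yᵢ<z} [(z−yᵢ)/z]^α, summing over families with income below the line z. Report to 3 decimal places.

0.248

Incomes under z: 3500, 4500, 5000, 8500, 10500, 11000 (q = 6 of N = 8).
Relative gaps: (13000−3500)/13000 = 0.7308; (13000−4500)/13000 = 0.6538; (13000−5000)/13000 = 0.6154; (13000−8500)/13000 = 0.3462; (13000−10500)/13000 = 0.1923; (13000−11000)/13000 = 0.1538.
Raised to α = 1.5: 0.62470; 0.52870; 0.48275; 0.20366; 0.08433; 0.06034.
Sum = 1.984486; FGT(1.5) = 1.984486 / 8 = 0.248.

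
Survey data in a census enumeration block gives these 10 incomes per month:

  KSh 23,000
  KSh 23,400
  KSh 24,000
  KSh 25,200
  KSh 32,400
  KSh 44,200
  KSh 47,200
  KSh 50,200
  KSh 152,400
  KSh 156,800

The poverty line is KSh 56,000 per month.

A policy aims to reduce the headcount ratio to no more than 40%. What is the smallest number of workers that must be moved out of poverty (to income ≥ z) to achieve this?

Currently q = 8 of N = 10 are below the line (H = 0.800).
A headcount ratio of at most 40% allows at most ⌊0.40 × 10⌋ = 4 poor workers.
So at least 8 − 4 = 4 must be lifted.

4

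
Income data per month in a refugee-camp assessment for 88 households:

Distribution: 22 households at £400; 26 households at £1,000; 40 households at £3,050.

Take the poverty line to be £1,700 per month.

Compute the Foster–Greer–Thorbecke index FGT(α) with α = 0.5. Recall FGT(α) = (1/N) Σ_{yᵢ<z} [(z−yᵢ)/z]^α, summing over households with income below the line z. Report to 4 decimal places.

Poor units: 22×£400, 26×£1,000 (q = 48 of N = 88).
Gap ratios (z−y)/z: (1700−400)/1700 = 0.7647 (×22); (1700−1000)/1700 = 0.4118 (×26).
Raised to α = 0.5: 0.87447 (×22); 0.64169 (×26).
Sum = 35.922355; FGT(0.5) = 35.922355 / 88 = 0.4082.

0.4082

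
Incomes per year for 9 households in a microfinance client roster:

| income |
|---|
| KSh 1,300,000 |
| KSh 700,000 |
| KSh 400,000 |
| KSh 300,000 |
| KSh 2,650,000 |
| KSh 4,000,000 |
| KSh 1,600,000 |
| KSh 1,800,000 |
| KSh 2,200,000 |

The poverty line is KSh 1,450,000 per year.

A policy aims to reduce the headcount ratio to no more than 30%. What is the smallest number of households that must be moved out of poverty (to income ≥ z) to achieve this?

Currently q = 4 of N = 9 are below the line (H = 0.444).
A headcount ratio of at most 30% allows at most ⌊0.30 × 9⌋ = 2 poor households.
So at least 4 − 2 = 2 must be lifted.

2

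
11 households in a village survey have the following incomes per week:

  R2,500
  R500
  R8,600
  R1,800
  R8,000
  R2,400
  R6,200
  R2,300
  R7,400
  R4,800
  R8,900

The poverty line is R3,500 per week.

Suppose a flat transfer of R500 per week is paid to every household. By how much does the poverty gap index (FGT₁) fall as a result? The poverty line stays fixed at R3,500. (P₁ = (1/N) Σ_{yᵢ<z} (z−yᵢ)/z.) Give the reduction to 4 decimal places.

Before: below the line — R500, R1,800, R2,300, R2,400, R2,500; poverty gap index (FGT₁) = 0.207792.
After the R500 transfer: below the line — R1,000, R2,300, R2,800, R2,900, R3,000; poverty gap index (FGT₁) = 0.142857.
Reduction = 0.207792 − 0.142857 = 0.0649.

0.0649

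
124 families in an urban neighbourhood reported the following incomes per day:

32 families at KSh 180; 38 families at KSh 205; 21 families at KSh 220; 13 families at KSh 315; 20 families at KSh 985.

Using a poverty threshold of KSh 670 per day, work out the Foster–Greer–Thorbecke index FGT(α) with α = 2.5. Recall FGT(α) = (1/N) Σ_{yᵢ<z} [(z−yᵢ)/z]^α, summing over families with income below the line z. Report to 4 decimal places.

0.3250

Below the line: 32×KSh 180, 38×KSh 205, 21×KSh 220, 13×KSh 315 (q = 104 of N = 124).
Shortfall ratios: (670−180)/670 = 0.7313 (×32); (670−205)/670 = 0.6940 (×38); (670−220)/670 = 0.6716 (×21); (670−315)/670 = 0.5299 (×13).
Raised to α = 2.5: 0.45741 (×32); 0.40128 (×38); 0.36970 (×21); 0.20435 (×13).
Sum = 40.305816; FGT(2.5) = 40.305816 / 124 = 0.3250.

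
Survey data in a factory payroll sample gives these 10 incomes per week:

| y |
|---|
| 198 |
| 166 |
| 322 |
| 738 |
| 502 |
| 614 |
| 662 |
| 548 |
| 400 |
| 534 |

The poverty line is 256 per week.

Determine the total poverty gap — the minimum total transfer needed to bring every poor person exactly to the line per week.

148

Incomes under z: 166, 198 (q = 2 of N = 10).
Individual gaps: 256−166 = 90; 256−198 = 58.
Aggregate gap = 148.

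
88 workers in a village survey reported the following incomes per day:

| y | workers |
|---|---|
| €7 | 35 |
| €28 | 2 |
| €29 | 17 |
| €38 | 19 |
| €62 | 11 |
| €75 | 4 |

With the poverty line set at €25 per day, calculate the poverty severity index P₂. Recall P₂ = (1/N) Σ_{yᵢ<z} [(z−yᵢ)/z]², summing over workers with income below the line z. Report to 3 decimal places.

Incomes under z: 35×€7 (q = 35 of N = 88).
Relative gaps: (25−7)/25 = 0.7200 (×35).
Squared: 0.5184 (×35).
Sum = 18.144000; P₂ = 18.144000 / 88 = 0.206.

0.206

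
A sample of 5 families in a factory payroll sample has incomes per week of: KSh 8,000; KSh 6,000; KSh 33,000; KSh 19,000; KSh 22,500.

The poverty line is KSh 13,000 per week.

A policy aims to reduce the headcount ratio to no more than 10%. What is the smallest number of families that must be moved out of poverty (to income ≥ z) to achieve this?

2 of the 5 families are poor, so H = 2/5 = 0.400.
A headcount ratio of at most 10% allows at most ⌊0.10 × 5⌋ = 0 poor families.
So at least 2 − 0 = 2 must be lifted.

2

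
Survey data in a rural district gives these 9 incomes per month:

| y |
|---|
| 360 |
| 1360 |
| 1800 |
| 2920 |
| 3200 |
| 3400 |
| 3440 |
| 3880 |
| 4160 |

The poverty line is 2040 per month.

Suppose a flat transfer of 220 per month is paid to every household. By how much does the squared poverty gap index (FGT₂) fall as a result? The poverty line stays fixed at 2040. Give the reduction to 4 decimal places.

0.0267

Before: below the line — 360, 1360, 1800; squared poverty gap index (FGT₂) = 0.089239.
After the 220 transfer: below the line — 580, 1580, 2020; squared poverty gap index (FGT₂) = 0.062572.
Reduction = 0.089239 − 0.062572 = 0.0267.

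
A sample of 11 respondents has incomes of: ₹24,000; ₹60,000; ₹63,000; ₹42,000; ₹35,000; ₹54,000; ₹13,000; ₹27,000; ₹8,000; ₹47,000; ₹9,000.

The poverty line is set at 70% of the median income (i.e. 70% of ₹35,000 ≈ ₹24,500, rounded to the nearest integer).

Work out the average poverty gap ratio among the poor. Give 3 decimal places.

Below z: ₹8,000, ₹9,000, ₹13,000, ₹24,000 (q = 4 of N = 11).
Shortfall ratios (z−y)/z: 0.6735, 0.6327, 0.4694, 0.0204; sum = 1.795918.
I averages over the q = 4 poor units only: 1.795918 / 4 = 0.449.

0.449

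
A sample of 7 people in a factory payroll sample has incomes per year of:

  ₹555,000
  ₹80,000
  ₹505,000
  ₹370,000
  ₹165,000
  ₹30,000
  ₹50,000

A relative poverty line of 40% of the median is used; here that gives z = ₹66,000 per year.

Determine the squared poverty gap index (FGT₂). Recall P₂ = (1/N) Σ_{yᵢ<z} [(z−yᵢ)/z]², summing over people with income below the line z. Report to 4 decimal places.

0.0509

Below z: ₹30,000, ₹50,000 (q = 2 of N = 7).
Gap ratios (z−y)/z: (66000−30000)/66000 = 0.5455; (66000−50000)/66000 = 0.2424.
Squared: 0.2975; 0.0588.
Sum = 0.356290; P₂ = 0.356290 / 7 = 0.0509.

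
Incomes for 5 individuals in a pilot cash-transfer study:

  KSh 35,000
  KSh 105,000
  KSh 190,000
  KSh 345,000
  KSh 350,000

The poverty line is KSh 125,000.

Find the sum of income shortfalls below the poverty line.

KSh 110,000

Incomes under z: KSh 35,000, KSh 105,000 (q = 2 of N = 5).
Individual gaps: 125000−35000 = 90000; 125000−105000 = 20000.
Aggregate gap = KSh 110,000.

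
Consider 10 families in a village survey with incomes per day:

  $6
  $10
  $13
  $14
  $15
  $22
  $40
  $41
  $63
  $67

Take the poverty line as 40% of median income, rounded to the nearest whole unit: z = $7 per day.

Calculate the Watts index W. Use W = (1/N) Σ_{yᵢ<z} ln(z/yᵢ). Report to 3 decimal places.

0.015

Poor units: $6 (q = 1 of N = 10).
ln(z/y) terms: ln(7/6) = 0.1542.
W = 0.154151 / 10 = 0.015.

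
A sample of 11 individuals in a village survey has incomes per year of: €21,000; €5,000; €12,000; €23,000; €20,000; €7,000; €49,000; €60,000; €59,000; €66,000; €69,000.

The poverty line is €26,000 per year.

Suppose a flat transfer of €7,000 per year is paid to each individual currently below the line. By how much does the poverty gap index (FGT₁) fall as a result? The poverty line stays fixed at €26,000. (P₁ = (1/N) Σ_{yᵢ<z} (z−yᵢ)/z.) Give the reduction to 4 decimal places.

0.1224

Before: below the line — €5,000, €7,000, €12,000, €20,000, €21,000, €23,000; poverty gap index (FGT₁) = 0.237762.
After the €7,000 transfer: below the line — €12,000, €14,000, €19,000; poverty gap index (FGT₁) = 0.115385.
Reduction = 0.237762 − 0.115385 = 0.1224.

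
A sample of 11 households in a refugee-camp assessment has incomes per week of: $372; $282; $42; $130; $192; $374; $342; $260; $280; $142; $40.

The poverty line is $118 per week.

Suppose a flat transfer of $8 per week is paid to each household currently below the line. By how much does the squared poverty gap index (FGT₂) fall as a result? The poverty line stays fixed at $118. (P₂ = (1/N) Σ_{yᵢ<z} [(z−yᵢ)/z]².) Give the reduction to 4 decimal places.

0.0153

Before: below the line — $40, $42; squared poverty gap index (FGT₂) = 0.077433.
After the $8 transfer: below the line — $48, $50; squared poverty gap index (FGT₂) = 0.062182.
Reduction = 0.077433 − 0.062182 = 0.0153.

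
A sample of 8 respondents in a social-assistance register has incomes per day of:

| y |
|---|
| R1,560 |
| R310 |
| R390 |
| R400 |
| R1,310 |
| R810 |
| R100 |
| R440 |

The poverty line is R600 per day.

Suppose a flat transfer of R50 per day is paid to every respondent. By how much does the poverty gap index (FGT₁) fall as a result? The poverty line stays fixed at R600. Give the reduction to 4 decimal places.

0.0521

Before: below the line — R100, R310, R390, R400, R440; poverty gap index (FGT₁) = 0.283333.
After the R50 transfer: below the line — R150, R360, R440, R450, R490; poverty gap index (FGT₁) = 0.231250.
Reduction = 0.283333 − 0.231250 = 0.0521.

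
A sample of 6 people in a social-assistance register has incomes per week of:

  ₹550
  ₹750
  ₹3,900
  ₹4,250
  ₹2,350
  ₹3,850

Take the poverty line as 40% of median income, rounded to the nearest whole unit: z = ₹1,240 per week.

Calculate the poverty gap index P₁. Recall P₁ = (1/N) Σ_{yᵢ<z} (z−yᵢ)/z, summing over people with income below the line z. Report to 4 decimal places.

Poor units: ₹550, ₹750 (q = 2 of N = 6).
Shortfall ratios: (1240−550)/1240 = 0.5565; (1240−750)/1240 = 0.3952.
Sum of shortfalls = 0.951613; P₁ averages over all N: 0.951613 / 6 = 0.1586.

0.1586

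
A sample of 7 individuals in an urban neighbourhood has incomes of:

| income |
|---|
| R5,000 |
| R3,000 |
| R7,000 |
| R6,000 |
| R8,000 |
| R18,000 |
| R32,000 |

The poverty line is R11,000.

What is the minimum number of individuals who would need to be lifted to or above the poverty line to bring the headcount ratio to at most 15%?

Currently q = 5 of N = 7 are below the line (H = 0.714).
A headcount ratio of at most 15% allows at most ⌊0.15 × 7⌋ = 1 poor individuals.
So at least 5 − 1 = 4 must be lifted.

4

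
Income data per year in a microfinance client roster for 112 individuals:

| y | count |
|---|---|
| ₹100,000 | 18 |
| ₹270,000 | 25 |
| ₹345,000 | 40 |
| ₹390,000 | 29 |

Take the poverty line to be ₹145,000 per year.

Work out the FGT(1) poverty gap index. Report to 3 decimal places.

0.050

Poor units: 18×₹100,000 (q = 18 of N = 112).
Normalized shortfalls: (145000−100000)/145000 = 0.3103 (×18).
Sum of shortfalls = 5.586207; P₁ averages over all N: 5.586207 / 112 = 0.050.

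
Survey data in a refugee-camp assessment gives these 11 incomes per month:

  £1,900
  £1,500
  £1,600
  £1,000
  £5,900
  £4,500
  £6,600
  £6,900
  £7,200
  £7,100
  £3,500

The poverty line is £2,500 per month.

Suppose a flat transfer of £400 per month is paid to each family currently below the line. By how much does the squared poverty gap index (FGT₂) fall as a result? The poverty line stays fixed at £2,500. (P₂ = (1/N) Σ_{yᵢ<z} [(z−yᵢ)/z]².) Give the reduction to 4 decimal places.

Before: below the line — £1,000, £1,500, £1,600, £1,900; squared poverty gap index (FGT₂) = 0.064291.
After the £400 transfer: below the line — £1,400, £1,900, £2,000, £2,300; squared poverty gap index (FGT₂) = 0.027055.
Reduction = 0.064291 − 0.027055 = 0.0372.

0.0372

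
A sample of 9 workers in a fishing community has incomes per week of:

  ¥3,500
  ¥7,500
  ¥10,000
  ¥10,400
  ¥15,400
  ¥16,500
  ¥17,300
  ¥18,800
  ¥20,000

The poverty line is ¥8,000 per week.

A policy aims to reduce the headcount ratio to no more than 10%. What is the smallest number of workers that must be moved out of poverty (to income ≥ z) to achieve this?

Currently q = 2 of N = 9 are below the line (H = 0.222).
A headcount ratio of at most 10% allows at most ⌊0.10 × 9⌋ = 0 poor workers.
So at least 2 − 0 = 2 must be lifted.

2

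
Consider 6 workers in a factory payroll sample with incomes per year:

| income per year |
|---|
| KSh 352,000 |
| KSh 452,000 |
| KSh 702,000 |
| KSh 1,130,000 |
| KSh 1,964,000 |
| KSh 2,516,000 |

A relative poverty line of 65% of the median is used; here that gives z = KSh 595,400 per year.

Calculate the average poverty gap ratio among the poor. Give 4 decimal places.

0.3248

Below the line: KSh 352,000, KSh 452,000 (q = 2 of N = 6).
Shortfall ratios (z−y)/z: 0.4088, 0.2408; sum = 0.649647.
The income-gap ratio divides by q (the poor only): 0.649647 / 2 = 0.3248.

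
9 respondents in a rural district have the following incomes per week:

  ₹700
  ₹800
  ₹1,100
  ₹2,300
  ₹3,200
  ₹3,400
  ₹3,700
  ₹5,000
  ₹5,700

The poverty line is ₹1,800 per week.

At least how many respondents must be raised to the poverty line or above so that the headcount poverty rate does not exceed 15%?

2

Currently q = 3 of N = 9 are below the line (H = 0.333).
A headcount ratio of at most 15% allows at most ⌊0.15 × 9⌋ = 1 poor respondents.
So at least 3 − 1 = 2 must be lifted.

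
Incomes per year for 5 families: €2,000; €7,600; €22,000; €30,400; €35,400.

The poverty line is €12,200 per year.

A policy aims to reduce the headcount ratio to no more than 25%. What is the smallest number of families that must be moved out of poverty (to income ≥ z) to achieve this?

2 of the 5 families are poor, so H = 2/5 = 0.400.
A headcount ratio of at most 25% allows at most ⌊0.25 × 5⌋ = 1 poor families.
So at least 2 − 1 = 1 must be lifted.

1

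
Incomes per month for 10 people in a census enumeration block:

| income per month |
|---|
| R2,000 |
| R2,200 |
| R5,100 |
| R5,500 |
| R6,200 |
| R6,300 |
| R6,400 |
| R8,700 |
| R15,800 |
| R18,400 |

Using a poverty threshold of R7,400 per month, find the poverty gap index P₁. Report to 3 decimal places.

Poor units: R2,000, R2,200, R5,100, R5,500, R6,200, R6,300, R6,400 (q = 7 of N = 10).
Normalized shortfalls: (7400−2000)/7400 = 0.7297; (7400−2200)/7400 = 0.7027; (7400−5100)/7400 = 0.3108; (7400−5500)/7400 = 0.2568; (7400−6200)/7400 = 0.1622; (7400−6300)/7400 = 0.1486; (7400−6400)/7400 = 0.1351.
Sum of shortfalls = 2.445946; P₁ averages over all N: 2.445946 / 10 = 0.245.

0.245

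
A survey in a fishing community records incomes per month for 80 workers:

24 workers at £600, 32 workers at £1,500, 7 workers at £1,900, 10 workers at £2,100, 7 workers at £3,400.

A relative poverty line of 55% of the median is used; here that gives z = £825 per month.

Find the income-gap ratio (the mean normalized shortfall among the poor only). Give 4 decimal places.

0.2727

Poor units: 24×£600 (q = 24 of N = 80).
Shortfall ratios (z−y)/z: 0.2727 (×24); sum = 6.545455.
I averages over the q = 24 poor units only: 6.545455 / 24 = 0.2727.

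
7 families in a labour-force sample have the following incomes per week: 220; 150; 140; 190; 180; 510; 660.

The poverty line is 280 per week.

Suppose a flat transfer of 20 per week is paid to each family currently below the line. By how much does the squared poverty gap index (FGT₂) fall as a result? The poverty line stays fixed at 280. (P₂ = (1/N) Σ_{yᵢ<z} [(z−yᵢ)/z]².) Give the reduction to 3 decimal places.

0.034

Before: below the line — 140, 150, 180, 190, 220; squared poverty gap index (FGT₂) = 0.10605.
After the 20 transfer: below the line — 160, 170, 200, 210, 240; squared poverty gap index (FGT₂) = 0.07179.
Reduction = 0.10605 − 0.07179 = 0.034.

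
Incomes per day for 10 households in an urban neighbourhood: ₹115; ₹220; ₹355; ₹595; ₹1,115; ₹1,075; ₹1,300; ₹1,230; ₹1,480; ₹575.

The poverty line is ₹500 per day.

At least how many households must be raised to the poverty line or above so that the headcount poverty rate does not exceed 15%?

3 of the 10 households are poor, so H = 3/10 = 0.300.
A headcount ratio of at most 15% allows at most ⌊0.15 × 10⌋ = 1 poor households.
So at least 3 − 1 = 2 must be lifted.

2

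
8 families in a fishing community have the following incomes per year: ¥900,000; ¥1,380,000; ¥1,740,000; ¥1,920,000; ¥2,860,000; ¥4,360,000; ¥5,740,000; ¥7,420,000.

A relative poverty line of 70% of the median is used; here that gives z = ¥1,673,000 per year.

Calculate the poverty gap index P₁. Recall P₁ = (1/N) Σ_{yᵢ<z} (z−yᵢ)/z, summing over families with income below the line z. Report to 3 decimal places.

Poor units: ¥900,000, ¥1,380,000 (q = 2 of N = 8).
Shortfall ratios: (1673000−900000)/1673000 = 0.4620; (1673000−1380000)/1673000 = 0.1751.
Sum of shortfalls = 0.637179; P₁ averages over all N: 0.637179 / 8 = 0.080.

0.080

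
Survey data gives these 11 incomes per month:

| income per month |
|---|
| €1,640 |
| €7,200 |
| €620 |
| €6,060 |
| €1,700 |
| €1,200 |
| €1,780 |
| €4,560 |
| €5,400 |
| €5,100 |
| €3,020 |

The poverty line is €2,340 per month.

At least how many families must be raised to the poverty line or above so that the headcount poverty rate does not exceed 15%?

Currently q = 5 of N = 11 are below the line (H = 0.455).
A headcount ratio of at most 15% allows at most ⌊0.15 × 11⌋ = 1 poor families.
So at least 5 − 1 = 4 must be lifted.

4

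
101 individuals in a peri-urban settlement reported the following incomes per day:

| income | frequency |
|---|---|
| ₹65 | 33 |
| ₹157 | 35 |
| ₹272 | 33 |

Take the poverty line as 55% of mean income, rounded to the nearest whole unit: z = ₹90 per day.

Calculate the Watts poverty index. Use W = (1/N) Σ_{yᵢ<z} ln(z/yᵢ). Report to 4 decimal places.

Below the line: 33×₹65 (q = 33 of N = 101).
ln(z/y) terms: ln(90/65) = 0.3254 (×33).
W = 10.738939 / 101 = 0.1063.

0.1063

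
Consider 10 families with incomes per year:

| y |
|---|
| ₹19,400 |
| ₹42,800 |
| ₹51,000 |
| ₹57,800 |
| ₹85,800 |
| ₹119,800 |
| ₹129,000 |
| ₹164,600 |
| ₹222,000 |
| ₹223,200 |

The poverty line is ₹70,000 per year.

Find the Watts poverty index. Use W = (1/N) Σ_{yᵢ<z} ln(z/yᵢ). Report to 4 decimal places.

0.2283

Below the line: ₹19,400, ₹42,800, ₹51,000, ₹57,800 (q = 4 of N = 10).
Log gaps: ln(70000/19400) = 1.2832; ln(70000/42800) = 0.4920; ln(70000/51000) = 0.3167; ln(70000/57800) = 0.1915.
W = 2.283355 / 10 = 0.2283.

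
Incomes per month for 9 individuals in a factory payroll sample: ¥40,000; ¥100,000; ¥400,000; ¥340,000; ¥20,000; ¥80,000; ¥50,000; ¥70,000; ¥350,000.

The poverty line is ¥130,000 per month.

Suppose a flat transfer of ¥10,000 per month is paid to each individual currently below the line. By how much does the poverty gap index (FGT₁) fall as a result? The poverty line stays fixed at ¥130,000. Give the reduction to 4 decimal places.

Before: below the line — ¥20,000, ¥40,000, ¥50,000, ¥70,000, ¥80,000, ¥100,000; poverty gap index (FGT₁) = 0.358974.
After the ¥10,000 transfer: below the line — ¥30,000, ¥50,000, ¥60,000, ¥80,000, ¥90,000, ¥110,000; poverty gap index (FGT₁) = 0.307692.
Reduction = 0.358974 − 0.307692 = 0.0513.

0.0513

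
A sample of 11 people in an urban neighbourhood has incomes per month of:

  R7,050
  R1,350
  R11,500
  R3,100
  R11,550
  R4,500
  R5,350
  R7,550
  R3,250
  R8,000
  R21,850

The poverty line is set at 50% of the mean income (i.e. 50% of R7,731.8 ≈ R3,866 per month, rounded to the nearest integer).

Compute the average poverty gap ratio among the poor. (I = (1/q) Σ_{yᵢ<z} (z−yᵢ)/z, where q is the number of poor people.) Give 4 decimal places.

0.3361

Incomes under z: R1,350, R3,100, R3,250 (q = 3 of N = 11).
Shortfall ratios (z−y)/z: 0.6508, 0.1981, 0.1593; sum = 1.008277.
The income-gap ratio divides by q (the poor only): 1.008277 / 3 = 0.3361.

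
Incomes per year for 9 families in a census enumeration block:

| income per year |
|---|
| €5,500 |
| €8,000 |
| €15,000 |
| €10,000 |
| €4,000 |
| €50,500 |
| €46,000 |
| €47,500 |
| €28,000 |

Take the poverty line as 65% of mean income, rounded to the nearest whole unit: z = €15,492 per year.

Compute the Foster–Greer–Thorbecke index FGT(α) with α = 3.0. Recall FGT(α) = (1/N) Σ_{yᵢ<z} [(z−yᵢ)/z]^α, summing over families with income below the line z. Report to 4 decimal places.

0.0927

Below the line: €4,000, €5,500, €8,000, €10,000, €15,000 (q = 5 of N = 9).
Relative gaps: (15492−4000)/15492 = 0.7418; (15492−5500)/15492 = 0.6450; (15492−8000)/15492 = 0.4836; (15492−10000)/15492 = 0.3545; (15492−15000)/15492 = 0.0318.
Raised to α = 3.0: 0.40819; 0.26831; 0.11310; 0.04455; 0.00003.
Sum = 0.834187; FGT(3.0) = 0.834187 / 9 = 0.0927.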